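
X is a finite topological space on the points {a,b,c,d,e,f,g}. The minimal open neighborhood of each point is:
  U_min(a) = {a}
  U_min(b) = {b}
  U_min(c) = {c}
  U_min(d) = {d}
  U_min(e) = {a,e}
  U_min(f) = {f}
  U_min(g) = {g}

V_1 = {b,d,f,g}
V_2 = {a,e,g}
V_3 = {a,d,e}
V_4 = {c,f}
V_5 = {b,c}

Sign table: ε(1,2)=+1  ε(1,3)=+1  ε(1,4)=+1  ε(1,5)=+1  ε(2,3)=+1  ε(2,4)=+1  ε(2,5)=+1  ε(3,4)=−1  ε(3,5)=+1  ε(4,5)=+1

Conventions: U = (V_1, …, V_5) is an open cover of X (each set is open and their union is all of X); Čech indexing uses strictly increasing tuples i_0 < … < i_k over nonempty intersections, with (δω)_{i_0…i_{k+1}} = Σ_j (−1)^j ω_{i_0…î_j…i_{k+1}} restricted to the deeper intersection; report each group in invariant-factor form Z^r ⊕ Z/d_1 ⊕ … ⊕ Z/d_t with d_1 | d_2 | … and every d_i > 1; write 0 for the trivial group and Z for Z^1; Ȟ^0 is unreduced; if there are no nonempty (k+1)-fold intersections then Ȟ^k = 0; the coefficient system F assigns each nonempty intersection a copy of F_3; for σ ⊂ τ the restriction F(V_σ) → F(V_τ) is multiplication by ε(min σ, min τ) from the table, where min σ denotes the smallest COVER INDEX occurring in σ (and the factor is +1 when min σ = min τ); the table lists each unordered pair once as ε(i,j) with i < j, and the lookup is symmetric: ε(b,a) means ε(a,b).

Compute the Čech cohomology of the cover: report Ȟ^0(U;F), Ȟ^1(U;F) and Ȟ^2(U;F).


Ȟ^0 = Z/3, Ȟ^1 = Z/3 ⊕ Z/3, Ȟ^2 = 0

nerve simplices:
  V12={g} V13={d} V14={f} V15={b} V23={a,e} V45={c}
C dims 5,6; δ0: rk_F3 4
degree 0: 5−4−0 = 1 → Ȟ^0 ≅ Z/3
degree 1: 6−0−4 = 2 → Ȟ^1 ≅ Z/3 ⊕ Z/3
degree 2: 0−0−0 = 0 → Ȟ^2 ≅ 0


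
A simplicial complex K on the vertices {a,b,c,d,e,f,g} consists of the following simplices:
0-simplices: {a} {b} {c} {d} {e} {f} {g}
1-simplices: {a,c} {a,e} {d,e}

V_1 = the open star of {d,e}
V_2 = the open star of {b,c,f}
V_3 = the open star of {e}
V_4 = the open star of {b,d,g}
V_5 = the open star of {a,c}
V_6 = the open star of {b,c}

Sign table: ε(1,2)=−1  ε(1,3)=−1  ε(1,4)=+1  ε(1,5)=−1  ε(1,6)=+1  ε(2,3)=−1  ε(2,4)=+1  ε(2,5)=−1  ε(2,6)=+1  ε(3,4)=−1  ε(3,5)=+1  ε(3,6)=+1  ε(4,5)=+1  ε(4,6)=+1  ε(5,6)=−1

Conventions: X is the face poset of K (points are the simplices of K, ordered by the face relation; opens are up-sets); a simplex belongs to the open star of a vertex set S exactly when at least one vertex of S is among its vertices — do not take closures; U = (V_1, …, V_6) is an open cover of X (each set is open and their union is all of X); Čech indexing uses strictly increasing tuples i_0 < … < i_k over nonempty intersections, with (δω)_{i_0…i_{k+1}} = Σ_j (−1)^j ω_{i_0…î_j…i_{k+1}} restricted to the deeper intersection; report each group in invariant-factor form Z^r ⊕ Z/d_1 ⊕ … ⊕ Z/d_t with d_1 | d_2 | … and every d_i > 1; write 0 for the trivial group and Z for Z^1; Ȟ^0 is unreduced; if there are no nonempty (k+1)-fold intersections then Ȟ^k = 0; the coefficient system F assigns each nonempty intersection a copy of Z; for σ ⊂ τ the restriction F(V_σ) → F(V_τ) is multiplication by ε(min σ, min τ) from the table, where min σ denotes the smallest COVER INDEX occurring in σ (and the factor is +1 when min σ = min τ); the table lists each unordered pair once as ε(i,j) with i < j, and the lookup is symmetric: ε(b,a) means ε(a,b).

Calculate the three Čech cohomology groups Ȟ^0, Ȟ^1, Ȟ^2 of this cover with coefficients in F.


nerve simplices:
  V1={{d},{e},{a,e},{d,e}} V2={{b},{c},{f},{a,c}} V3={{e},{a,e},{d,e}} V4={{b},{d},{g},{d,e}} V5={{a},{c},{a,c},{a,e}} V6={{b},{c},{a,c}}
  V13={{e},{a,e},{d,e}} V14={{d},{d,e}} V15={{a,e}} V24={{b}} V25={{c},{a,c}} V26={{b},{c},{a,c}} V34={{d,e}} V35={{a,e}} V46={{b}} V56={{c},{a,c}}
  V134={{d,e}} V135={{a,e}} V246={{b}} V256={{c},{a,c}}
C dims 6,10,4; δ0: rk 5, SNF 1^5; δ1: rk 4, SNF 1^4
degree 0: 6−5−0 = 1 → Ȟ^0 ≅ Z
degree 1: 10−4−5 = 1 → Ȟ^1 ≅ Z
degree 2: 4−0−4 = 0 → Ȟ^2 ≅ 0

Ȟ^0 = Z; Ȟ^1 = Z; Ȟ^2 = 0


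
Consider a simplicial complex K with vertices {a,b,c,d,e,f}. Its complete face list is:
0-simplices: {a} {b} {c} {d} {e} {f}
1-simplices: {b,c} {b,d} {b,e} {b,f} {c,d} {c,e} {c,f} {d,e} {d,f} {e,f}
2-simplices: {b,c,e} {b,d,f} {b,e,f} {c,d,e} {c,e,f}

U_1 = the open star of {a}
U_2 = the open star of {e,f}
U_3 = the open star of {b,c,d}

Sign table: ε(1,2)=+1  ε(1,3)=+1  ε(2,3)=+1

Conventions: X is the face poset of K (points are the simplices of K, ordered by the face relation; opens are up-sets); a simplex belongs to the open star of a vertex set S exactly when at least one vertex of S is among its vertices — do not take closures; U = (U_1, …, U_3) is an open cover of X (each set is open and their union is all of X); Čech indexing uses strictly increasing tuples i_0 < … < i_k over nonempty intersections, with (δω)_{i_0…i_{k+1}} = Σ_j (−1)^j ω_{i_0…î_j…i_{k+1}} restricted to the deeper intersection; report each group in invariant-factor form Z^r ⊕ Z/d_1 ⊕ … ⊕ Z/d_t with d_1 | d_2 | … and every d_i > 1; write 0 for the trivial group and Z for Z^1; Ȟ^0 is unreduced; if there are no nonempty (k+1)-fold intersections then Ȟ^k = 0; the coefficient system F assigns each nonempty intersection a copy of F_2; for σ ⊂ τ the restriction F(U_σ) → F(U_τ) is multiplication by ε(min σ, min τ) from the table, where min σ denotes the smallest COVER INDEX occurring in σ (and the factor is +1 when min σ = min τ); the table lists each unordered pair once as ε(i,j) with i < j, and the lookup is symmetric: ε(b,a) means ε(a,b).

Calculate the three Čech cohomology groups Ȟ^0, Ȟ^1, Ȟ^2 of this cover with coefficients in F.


nerve of the cover:
  U1={{a}} U2={{e},{f},{b,e},{b,f},{c,e},{c,f},{d,e},{d,f},{e,f},{b,c,e},{b,d,f},{b,e,f},{c,d,e},{c,e,f}} U3={{b},{c},{d},{b,c},{b,d},{b,e},{b,f},{c,d},{c,e},{c,f},{d,e},{d,f},{b,c,e},{b,d,f},{b,e,f},{c,d,e},{c,e,f}}
  U23={{b,e},{b,f},{c,e},{c,f},{d,e},{d,f},{b,c,e},{b,d,f},{b,e,f},{c,d,e},{c,e,f}}
C dims 3,1; δ0: rk_F2 1
Ȟ^0 = (3 − 1) − 0 = 2, so Ȟ^0 ≅ Z/2 ⊕ Z/2
Ȟ^1 = (1 − 0) − 1 = 0, so Ȟ^1 ≅ 0
Ȟ^2 = (0 − 0) − 0 = 0, so Ȟ^2 ≅ 0

Ȟ^0 = Z/2 ⊕ Z/2, Ȟ^1 = 0, Ȟ^2 = 0


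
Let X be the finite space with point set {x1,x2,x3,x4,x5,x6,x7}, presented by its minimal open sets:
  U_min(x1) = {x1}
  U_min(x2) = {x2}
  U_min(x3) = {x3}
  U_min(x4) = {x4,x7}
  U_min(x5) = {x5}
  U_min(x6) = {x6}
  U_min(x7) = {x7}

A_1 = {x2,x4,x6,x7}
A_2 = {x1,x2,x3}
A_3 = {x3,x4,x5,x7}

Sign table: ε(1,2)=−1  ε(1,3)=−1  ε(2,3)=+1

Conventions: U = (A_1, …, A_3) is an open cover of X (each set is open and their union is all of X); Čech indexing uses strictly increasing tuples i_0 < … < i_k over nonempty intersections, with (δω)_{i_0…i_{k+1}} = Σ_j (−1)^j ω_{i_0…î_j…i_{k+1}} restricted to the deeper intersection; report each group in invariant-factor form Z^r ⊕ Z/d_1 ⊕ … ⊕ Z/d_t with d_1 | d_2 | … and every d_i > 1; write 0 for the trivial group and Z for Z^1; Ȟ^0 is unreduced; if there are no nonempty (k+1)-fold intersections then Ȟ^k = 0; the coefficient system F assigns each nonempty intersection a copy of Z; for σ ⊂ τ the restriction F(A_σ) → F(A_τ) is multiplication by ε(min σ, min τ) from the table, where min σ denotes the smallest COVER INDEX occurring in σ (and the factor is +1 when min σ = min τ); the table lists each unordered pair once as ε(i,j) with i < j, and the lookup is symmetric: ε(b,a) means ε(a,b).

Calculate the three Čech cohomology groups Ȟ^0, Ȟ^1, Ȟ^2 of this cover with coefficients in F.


nerve simplices:
  A12={x2} A13={x4,x7} A23={x3}
C dims 3,3; δ0: rk 2, SNF 1^2
degree 0: 3−2−0 = 1 → Ȟ^0 ≅ Z
degree 1: 3−0−2 = 1 → Ȟ^1 ≅ Z
degree 2: 0−0−0 = 0 → Ȟ^2 ≅ 0

Ȟ^0 = Z; Ȟ^1 = Z; Ȟ^2 = 0


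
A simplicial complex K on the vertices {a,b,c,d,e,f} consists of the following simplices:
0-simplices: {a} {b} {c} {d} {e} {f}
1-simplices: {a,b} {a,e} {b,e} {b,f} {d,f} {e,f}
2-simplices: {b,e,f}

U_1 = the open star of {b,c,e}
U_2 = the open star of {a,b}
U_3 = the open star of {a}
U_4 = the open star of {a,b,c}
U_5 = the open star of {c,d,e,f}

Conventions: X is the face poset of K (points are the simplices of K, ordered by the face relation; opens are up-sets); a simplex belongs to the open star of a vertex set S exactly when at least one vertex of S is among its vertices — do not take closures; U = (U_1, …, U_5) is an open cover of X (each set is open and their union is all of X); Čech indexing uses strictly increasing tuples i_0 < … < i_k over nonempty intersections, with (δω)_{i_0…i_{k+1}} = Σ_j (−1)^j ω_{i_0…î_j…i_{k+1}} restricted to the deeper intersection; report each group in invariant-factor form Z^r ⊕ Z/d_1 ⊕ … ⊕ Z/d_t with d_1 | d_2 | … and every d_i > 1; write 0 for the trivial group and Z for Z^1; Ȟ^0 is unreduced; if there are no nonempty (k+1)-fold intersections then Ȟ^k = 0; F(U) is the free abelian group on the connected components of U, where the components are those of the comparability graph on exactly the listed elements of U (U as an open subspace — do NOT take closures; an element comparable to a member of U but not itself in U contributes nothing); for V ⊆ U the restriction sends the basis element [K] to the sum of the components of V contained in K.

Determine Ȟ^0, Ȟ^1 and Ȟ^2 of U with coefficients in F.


Ȟ^0(U;F) ≅ Z^2, Ȟ^1(U;F) ≅ Z and Ȟ^2(U;F) ≅ 0

cover nerve:
  U1={{b},{c},{e},{a,b},{a,e},{b,e},{b,f},{e,f},{b,e,f}} U2={{a},{b},{a,b},{a,e},{b,e},{b,f},{b,e,f}} U3={{a},{a,b},{a,e}} U4={{a},{b},{c},{a,b},{a,e},{b,e},{b,f},{b,e,f}} U5={{c},{d},{e},{f},{a,e},{b,e},{b,f},{d,f},{e,f},{b,e,f}}
  U12={{b},{a,b},{a,e},{b,e},{b,f},{b,e,f}} U13={{a,b},{a,e}} U14={{b},{c},{a,b},{a,e},{b,e},{b,f},{b,e,f}} U15={{c},{e},{a,e},{b,e},{b,f},{e,f},{b,e,f}} U23={{a},{a,b},{a,e}} U24={{a},{b},{a,b},{a,e},{b,e},{b,f},{b,e,f}} U25={{a,e},{b,e},{b,f},{b,e,f}} U34={{a},{a,b},{a,e}} U35={{a,e}} U45={{c},{a,e},{b,e},{b,f},{b,e,f}}
  U123={{a,b},{a,e}} U124={{b},{a,b},{a,e},{b,e},{b,f},{b,e,f}} U125={{a,e},{b,e},{b,f},{b,e,f}} U134={{a,b},{a,e}} U135={{a,e}} U145={{c},{a,e},{b,e},{b,f},{b,e,f}} U234={{a},{a,b},{a,e}} U235={{a,e}} U245={{a,e},{b,e},{b,f},{b,e,f}} U345={{a,e}}
  U1234={{a,b},{a,e}} U1235={{a,e}} U1245={{a,e},{b,e},{b,f},{b,e,f}} U1345={{a,e}} U2345={{a,e}}
  U12345={{a,e}}
components per intersection:
  U1: {{b},{e},{a,b},{a,e},{b,e},{b,f},{e,f},{b,e,f}} {{c}}
  U2: {{a},{b},{a,b},{a,e},{b,e},{b,f},{b,e,f}}
  U3: {{a},{a,b},{a,e}}
  U4: {{a},{b},{a,b},{a,e},{b,e},{b,f},{b,e,f}} {{c}}
  U5: {{c}} {{d},{e},{f},{a,e},{b,e},{b,f},{d,f},{e,f},{b,e,f}}
  U12: {{b},{a,b},{b,e},{b,f},{b,e,f}} {{a,e}}
  U13: {{a,b}} {{a,e}}
  U14: {{b},{a,b},{b,e},{b,f},{b,e,f}} {{c}} {{a,e}}
  U15: {{c}} {{e},{a,e},{b,e},{b,f},{e,f},{b,e,f}}
  U23: {{a},{a,b},{a,e}}
  U24: {{a},{b},{a,b},{a,e},{b,e},{b,f},{b,e,f}}
  U25: {{a,e}} {{b,e},{b,f},{b,e,f}}
  U34: {{a},{a,b},{a,e}}
  U35: {{a,e}}
  U45: {{c}} {{a,e}} {{b,e},{b,f},{b,e,f}}
  U123: {{a,b}} {{a,e}}
  U124: {{b},{a,b},{b,e},{b,f},{b,e,f}} {{a,e}}
  U125: {{a,e}} {{b,e},{b,f},{b,e,f}}
  U134: {{a,b}} {{a,e}}
  U135: {{a,e}}
  U145: {{c}} {{a,e}} {{b,e},{b,f},{b,e,f}}
  U234: {{a},{a,b},{a,e}}
  U235: {{a,e}}
  U245: {{a,e}} {{b,e},{b,f},{b,e,f}}
  U345: {{a,e}}
  U1234: {{a,b}} {{a,e}}
  U1235: {{a,e}}
  U1245: {{a,e}} {{b,e},{b,f},{b,e,f}}
  U1345: {{a,e}}
  U2345: {{a,e}}
  U12345: {{a,e}}
C dims 8,18,17,7; δ0: rk 6, SNF 1^6; δ1: rk 11, SNF 1^11; δ2: rk 6, SNF 1^6
Ȟ^0: (8−6)−0=2 ⇒ Z^2
Ȟ^1: (18−11)−6=1 ⇒ Z
Ȟ^2: (17−6)−11=0 ⇒ 0


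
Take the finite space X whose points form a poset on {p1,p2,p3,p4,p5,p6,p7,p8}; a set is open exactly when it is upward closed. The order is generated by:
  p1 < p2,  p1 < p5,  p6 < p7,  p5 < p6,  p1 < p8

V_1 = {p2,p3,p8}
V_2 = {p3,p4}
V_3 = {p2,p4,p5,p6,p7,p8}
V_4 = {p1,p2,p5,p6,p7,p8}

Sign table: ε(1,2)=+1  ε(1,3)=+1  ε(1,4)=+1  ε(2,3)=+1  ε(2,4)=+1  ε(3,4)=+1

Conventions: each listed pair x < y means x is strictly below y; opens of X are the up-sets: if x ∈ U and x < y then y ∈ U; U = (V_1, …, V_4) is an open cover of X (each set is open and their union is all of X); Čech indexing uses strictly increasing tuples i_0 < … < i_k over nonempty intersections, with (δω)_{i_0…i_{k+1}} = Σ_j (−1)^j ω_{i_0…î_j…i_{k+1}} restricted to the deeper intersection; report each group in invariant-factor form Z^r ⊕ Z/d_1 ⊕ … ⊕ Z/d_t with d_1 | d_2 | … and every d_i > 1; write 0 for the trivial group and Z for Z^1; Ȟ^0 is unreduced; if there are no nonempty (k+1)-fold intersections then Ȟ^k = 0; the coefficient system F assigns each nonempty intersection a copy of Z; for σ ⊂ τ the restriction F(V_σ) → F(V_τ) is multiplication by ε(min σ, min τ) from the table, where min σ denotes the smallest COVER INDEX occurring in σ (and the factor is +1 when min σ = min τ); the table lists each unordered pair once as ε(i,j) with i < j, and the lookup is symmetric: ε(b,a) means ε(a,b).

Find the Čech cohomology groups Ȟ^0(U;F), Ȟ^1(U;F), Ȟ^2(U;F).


Ȟ^0 = Z, Ȟ^1 = Z and Ȟ^2 = 0

nonempty intersections:
  V12={p3} V13={p2,p8} V14={p2,p8} V23={p4} V34={p2,p5,p6,p7,p8}
  V134={p2,p8}
C dims 4,5,1; δ0: rk 3, SNF 1^3; δ1: rk 1, SNF 1^1
Ȟ^0: (4−3)−0=1 ⇒ Z
Ȟ^1: (5−1)−3=1 ⇒ Z
Ȟ^2: (1−0)−1=0 ⇒ 0


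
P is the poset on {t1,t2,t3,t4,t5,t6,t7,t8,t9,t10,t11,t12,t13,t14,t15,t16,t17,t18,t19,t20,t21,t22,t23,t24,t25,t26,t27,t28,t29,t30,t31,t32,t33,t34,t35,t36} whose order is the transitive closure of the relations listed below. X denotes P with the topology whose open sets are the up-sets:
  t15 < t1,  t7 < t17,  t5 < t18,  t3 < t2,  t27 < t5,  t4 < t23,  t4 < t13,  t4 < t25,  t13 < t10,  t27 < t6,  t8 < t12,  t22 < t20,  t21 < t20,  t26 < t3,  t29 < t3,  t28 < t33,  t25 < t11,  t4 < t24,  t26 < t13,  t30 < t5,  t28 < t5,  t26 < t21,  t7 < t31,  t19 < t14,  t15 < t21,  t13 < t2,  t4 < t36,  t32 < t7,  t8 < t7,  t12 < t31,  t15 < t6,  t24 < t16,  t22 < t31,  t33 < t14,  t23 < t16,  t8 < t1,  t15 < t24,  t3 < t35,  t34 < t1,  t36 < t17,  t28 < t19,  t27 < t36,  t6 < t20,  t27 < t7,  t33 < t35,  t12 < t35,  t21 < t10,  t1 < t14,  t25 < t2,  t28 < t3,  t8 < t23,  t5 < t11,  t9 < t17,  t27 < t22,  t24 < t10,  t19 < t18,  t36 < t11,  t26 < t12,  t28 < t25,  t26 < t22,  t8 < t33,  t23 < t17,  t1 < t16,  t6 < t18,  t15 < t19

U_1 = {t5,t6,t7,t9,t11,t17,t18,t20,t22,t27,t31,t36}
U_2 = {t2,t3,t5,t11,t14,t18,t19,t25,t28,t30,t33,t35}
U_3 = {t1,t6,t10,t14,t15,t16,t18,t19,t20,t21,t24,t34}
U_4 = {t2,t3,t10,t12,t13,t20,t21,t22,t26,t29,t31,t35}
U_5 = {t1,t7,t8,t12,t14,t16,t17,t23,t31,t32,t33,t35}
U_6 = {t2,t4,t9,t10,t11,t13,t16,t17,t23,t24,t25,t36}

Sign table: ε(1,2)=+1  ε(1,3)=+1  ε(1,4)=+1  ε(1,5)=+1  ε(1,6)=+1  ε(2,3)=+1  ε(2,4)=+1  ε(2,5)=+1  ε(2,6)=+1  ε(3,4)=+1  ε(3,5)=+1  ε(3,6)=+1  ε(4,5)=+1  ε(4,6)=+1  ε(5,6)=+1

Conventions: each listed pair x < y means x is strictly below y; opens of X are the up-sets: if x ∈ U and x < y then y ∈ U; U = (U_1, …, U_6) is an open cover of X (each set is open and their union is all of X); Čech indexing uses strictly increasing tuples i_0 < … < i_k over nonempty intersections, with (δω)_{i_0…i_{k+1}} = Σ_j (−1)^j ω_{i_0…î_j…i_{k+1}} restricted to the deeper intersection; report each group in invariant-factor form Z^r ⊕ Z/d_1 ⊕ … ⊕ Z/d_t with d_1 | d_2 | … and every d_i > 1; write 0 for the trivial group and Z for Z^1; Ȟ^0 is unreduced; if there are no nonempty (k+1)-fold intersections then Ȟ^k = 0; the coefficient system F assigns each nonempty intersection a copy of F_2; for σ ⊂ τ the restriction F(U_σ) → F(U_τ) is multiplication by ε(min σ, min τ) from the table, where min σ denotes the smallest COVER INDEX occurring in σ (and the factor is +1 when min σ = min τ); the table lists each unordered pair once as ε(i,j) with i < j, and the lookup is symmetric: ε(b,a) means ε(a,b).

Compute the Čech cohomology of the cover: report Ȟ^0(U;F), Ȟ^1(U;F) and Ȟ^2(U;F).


Ȟ^0(U;F) ≅ Z/2, Ȟ^1(U;F) ≅ Z/2, Ȟ^2(U;F) ≅ Z/2

cover nerve:
  U12={t5,t11,t18} U13={t6,t18,t20} U14={t20,t22,t31} U15={t7,t17,t31} U16={t9,t11,t17,t36} U23={t14,t18,t19} U24={t2,t3,t35} U25={t14,t33,t35} U26={t2,t11,t25} U34={t10,t20,t21} U35={t1,t14,t16} U36={t10,t16,t24} U45={t12,t31,t35} U46={t2,t10,t13} U56={t16,t17,t23}
  U123={t18} U126={t11} U134={t20} U145={t31} U156={t17} U235={t14} U245={t35} U246={t2} U346={t10} U356={t16}
C dims 6,15,10; δ0: rk_F2 5; δ1: rk_F2 9
Ȟ^0: (6−5)−0=1 ⇒ Z/2
Ȟ^1: (15−9)−5=1 ⇒ Z/2
Ȟ^2: (10−0)−9=1 ⇒ Z/2


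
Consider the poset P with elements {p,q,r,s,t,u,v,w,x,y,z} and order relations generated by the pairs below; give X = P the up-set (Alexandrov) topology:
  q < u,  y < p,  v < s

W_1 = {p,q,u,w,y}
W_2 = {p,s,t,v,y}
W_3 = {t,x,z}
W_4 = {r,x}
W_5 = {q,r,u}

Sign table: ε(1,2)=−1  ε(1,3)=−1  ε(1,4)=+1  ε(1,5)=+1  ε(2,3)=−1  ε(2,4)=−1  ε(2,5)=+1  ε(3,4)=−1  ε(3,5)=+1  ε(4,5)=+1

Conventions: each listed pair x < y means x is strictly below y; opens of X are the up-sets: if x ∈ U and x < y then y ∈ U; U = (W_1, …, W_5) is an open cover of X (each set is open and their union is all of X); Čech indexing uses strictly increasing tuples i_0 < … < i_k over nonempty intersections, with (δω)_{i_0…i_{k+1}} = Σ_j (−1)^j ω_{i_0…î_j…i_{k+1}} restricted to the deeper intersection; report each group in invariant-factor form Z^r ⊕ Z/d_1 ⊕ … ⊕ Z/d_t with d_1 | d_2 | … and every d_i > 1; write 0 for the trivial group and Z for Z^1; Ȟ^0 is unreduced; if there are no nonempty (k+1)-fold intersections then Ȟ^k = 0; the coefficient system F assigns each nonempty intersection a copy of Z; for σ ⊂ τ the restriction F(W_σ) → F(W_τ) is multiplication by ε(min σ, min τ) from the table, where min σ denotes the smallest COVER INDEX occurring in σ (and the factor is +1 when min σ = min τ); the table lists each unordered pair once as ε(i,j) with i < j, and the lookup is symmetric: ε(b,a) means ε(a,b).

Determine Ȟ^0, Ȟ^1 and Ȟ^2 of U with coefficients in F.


Ȟ^0(U;F) ≅ 0, Ȟ^1(U;F) ≅ Z/2, Ȟ^2(U;F) ≅ 0

cover nerve:
  W12={p,y} W15={q,u} W23={t} W34={x} W45={r}
C dims 5,5; δ0: rk 5, SNF 1^4·2
Ȟ^0: (5−5)−0=0 ⇒ 0
Ȟ^1: (5−0)−5=0 plus torsion [2] ⇒ Z/2
Ȟ^2: (0−0)−0=0 ⇒ 0


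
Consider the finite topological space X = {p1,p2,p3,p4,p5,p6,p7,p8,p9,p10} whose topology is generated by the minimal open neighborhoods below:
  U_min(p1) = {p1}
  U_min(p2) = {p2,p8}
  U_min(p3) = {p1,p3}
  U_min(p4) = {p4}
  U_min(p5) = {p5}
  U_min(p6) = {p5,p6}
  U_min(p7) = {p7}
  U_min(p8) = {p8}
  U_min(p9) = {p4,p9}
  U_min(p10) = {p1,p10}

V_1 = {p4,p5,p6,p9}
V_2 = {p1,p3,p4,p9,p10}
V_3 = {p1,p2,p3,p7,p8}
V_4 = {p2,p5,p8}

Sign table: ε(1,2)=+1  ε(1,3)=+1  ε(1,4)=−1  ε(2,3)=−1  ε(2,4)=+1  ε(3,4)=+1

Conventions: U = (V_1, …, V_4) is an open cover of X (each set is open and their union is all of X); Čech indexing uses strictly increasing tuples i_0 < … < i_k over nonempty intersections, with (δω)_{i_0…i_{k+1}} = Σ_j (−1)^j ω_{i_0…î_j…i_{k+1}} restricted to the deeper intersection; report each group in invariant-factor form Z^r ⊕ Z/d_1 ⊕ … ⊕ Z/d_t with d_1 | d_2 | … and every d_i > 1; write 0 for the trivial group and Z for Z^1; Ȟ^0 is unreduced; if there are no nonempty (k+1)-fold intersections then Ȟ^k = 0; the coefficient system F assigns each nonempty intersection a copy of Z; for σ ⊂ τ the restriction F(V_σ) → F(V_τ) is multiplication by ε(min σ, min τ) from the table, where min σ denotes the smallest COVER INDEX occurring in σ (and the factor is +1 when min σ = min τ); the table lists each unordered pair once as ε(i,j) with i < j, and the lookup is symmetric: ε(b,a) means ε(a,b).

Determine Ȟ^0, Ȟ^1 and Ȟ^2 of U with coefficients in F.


Ȟ^0 = Z,  Ȟ^1 = Z,  Ȟ^2 = 0

nerve of the cover:
  V12={p4,p9} V14={p5} V23={p1,p3} V34={p2,p8}
C dims 4,4; δ0: rk 3, SNF 1^3
Ȟ^0 = (4 − 3) − 0 = 1, so Ȟ^0 ≅ Z
Ȟ^1 = (4 − 0) − 3 = 1, so Ȟ^1 ≅ Z
Ȟ^2 = (0 − 0) − 0 = 0, so Ȟ^2 ≅ 0


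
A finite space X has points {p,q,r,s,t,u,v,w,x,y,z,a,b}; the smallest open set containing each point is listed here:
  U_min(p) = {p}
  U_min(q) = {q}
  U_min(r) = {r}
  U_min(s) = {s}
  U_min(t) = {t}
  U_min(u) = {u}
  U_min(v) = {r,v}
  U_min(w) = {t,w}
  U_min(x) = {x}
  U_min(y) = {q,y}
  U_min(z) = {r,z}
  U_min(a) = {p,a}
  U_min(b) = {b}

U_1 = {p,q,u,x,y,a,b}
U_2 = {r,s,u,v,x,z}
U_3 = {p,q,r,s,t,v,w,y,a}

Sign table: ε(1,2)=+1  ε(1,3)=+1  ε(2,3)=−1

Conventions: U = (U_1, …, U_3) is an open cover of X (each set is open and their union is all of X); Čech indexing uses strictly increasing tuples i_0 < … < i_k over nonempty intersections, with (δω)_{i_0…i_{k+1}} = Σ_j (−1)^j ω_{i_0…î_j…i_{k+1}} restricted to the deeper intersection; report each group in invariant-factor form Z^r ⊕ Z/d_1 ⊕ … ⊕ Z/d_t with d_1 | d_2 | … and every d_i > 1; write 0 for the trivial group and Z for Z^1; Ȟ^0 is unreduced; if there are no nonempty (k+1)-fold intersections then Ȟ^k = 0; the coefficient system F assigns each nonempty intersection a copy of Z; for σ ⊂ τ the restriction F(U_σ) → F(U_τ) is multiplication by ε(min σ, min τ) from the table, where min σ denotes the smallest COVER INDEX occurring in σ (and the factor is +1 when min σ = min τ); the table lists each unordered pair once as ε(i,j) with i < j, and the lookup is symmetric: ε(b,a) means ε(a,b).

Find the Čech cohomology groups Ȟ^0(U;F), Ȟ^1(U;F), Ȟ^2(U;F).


cover nerve:
  U12={u,x} U13={p,q,y,a} U23={r,s,v}
C dims 3,3; δ0: rk 3, SNF 1^2·2
Ȟ^0: (3−3)−0=0 ⇒ 0
Ȟ^1: (3−0)−3=0 plus torsion [2] ⇒ Z/2
Ȟ^2: (0−0)−0=0 ⇒ 0

Ȟ^0(U;F) ≅ 0, Ȟ^1(U;F) ≅ Z/2 and Ȟ^2(U;F) ≅ 0


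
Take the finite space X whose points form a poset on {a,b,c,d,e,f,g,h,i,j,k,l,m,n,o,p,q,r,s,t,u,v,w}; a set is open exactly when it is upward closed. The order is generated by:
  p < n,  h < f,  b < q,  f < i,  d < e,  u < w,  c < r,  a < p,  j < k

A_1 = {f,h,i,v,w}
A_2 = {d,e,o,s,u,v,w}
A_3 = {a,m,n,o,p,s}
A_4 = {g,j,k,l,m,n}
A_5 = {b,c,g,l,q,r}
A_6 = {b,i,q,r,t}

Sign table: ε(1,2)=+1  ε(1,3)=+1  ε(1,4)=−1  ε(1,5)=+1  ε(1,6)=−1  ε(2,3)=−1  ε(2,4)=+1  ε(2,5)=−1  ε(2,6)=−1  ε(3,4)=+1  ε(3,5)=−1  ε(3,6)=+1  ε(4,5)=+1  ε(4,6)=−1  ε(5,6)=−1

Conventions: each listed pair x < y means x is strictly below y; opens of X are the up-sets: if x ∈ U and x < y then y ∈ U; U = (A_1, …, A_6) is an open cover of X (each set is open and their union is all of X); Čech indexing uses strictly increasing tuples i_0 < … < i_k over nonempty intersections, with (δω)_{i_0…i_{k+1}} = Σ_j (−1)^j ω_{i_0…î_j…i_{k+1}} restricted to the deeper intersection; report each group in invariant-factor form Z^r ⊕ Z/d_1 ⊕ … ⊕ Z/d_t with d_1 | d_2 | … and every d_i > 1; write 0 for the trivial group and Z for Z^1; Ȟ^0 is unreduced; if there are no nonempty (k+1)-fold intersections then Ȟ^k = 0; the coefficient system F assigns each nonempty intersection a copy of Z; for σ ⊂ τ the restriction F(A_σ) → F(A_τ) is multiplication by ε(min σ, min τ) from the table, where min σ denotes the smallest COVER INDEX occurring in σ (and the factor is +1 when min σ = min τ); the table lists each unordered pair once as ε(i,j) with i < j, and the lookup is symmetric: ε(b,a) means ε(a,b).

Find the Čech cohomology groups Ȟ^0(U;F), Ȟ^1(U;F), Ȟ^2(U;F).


Ȟ^0 = 0,  Ȟ^1 = Z/2,  Ȟ^2 = 0

nonempty overlaps:
  A12={v,w} A16={i} A23={o,s} A34={m,n} A45={g,l} A56={b,q,r}
C dims 6,6; δ0: rk 6, SNF 1^5·2
degree 0: 6−6−0 = 0 → Ȟ^0 ≅ 0
degree 1: 6−0−6 = 0 plus torsion [2] → Ȟ^1 ≅ Z/2
degree 2: 0−0−0 = 0 → Ȟ^2 ≅ 0


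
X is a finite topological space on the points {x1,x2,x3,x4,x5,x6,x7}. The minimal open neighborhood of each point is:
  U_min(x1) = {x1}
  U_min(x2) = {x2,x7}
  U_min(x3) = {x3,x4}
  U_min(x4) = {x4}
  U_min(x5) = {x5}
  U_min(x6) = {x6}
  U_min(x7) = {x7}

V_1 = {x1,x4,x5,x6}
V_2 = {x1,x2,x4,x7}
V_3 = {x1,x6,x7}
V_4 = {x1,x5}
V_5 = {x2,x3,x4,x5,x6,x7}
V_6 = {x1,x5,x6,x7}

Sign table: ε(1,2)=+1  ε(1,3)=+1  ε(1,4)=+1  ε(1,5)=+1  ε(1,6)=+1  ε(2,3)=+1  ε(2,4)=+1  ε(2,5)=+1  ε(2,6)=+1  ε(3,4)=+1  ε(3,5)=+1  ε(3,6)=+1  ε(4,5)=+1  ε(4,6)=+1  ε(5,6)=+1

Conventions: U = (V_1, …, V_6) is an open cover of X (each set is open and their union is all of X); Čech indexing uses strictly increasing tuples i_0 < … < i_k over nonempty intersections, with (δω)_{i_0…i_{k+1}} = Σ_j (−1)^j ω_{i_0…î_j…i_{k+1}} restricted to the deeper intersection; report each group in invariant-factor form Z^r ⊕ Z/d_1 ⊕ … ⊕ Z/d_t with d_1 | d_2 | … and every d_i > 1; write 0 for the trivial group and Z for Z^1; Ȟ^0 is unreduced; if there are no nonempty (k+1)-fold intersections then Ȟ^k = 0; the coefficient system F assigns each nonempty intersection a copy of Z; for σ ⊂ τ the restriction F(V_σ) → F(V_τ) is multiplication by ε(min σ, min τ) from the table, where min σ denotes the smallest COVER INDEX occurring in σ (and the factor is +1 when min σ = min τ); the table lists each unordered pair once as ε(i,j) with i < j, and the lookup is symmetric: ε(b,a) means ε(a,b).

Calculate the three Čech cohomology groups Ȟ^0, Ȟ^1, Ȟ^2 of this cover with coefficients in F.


Ȟ^0 ≅ Z, Ȟ^1 ≅ 0 and Ȟ^2 ≅ Z

nerve simplices:
  V12={x1,x4} V13={x1,x6} V14={x1,x5} V15={x4,x5,x6} V16={x1,x5,x6} V23={x1,x7} V24={x1} V25={x2,x4,x7} V26={x1,x7} V34={x1} V35={x6,x7} V36={x1,x6,x7} V45={x5} V46={x1,x5} V56={x5,x6,x7}
  V123={x1} V124={x1} V125={x4} V126={x1} V134={x1} V135={x6} V136={x1,x6} V145={x5} V146={x1,x5} V156={x5,x6} V234={x1} V235={x7} V236={x1,x7} V246={x1} V256={x7} V346={x1} V356={x6,x7} V456={x5}
  V1234={x1} V1236={x1} V1246={x1} V1346={x1} V1356={x6} V1456={x5} V2346={x1} V2356={x7}
  V12346={x1}
C dims 6,15,18,8; δ0: rk 5, SNF 1^5; δ1: rk 10, SNF 1^10; δ2: rk 7, SNF 1^7
degree 0: 6−5−0 = 1 → Ȟ^0 ≅ Z
degree 1: 15−10−5 = 0 → Ȟ^1 ≅ 0
degree 2: 18−7−10 = 1 → Ȟ^2 ≅ Z


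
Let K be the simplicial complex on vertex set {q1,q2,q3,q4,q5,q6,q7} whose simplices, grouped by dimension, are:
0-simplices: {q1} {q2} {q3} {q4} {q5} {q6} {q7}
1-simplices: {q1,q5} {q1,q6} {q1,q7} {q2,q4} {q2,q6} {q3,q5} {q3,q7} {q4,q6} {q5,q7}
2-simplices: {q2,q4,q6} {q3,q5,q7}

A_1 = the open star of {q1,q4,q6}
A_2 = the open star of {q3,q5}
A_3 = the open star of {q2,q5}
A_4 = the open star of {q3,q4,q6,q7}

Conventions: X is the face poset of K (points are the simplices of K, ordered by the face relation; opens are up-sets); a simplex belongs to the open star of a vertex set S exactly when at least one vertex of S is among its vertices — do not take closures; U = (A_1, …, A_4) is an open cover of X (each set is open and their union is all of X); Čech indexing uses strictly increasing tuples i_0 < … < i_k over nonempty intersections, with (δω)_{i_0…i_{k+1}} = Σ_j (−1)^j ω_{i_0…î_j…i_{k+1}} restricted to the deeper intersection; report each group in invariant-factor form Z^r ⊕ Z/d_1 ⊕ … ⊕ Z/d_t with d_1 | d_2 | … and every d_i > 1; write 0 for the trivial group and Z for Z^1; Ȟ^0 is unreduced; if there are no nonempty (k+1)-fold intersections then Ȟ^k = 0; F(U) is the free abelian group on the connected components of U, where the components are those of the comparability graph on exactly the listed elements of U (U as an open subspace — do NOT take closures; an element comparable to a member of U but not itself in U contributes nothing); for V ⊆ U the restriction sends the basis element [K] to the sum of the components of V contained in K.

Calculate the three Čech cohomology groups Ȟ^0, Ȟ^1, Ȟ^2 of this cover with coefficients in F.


nonempty overlaps:
  A1={{q1},{q4},{q6},{q1,q5},{q1,q6},{q1,q7},{q2,q4},{q2,q6},{q4,q6},{q2,q4,q6}} A2={{q3},{q5},{q1,q5},{q3,q5},{q3,q7},{q5,q7},{q3,q5,q7}} A3={{q2},{q5},{q1,q5},{q2,q4},{q2,q6},{q3,q5},{q5,q7},{q2,q4,q6},{q3,q5,q7}} A4={{q3},{q4},{q6},{q7},{q1,q6},{q1,q7},{q2,q4},{q2,q6},{q3,q5},{q3,q7},{q4,q6},{q5,q7},{q2,q4,q6},{q3,q5,q7}}
  A12={{q1,q5}} A13={{q1,q5},{q2,q4},{q2,q6},{q2,q4,q6}} A14={{q4},{q6},{q1,q6},{q1,q7},{q2,q4},{q2,q6},{q4,q6},{q2,q4,q6}} A23={{q5},{q1,q5},{q3,q5},{q5,q7},{q3,q5,q7}} A24={{q3},{q3,q5},{q3,q7},{q5,q7},{q3,q5,q7}} A34={{q2,q4},{q2,q6},{q3,q5},{q5,q7},{q2,q4,q6},{q3,q5,q7}}
  A123={{q1,q5}} A134={{q2,q4},{q2,q6},{q2,q4,q6}} A234={{q3,q5},{q5,q7},{q3,q5,q7}}
components per intersection:
  A1: {{q1},{q4},{q6},{q1,q5},{q1,q6},{q1,q7},{q2,q4},{q2,q6},{q4,q6},{q2,q4,q6}}
  A2: {{q3},{q5},{q1,q5},{q3,q5},{q3,q7},{q5,q7},{q3,q5,q7}}
  A3: {{q2},{q2,q4},{q2,q6},{q2,q4,q6}} {{q5},{q1,q5},{q3,q5},{q5,q7},{q3,q5,q7}}
  A4: {{q3},{q7},{q1,q7},{q3,q5},{q3,q7},{q5,q7},{q3,q5,q7}} {{q4},{q6},{q1,q6},{q2,q4},{q2,q6},{q4,q6},{q2,q4,q6}}
  A12: {{q1,q5}}
  A13: {{q1,q5}} {{q2,q4},{q2,q6},{q2,q4,q6}}
  A14: {{q4},{q6},{q1,q6},{q2,q4},{q2,q6},{q4,q6},{q2,q4,q6}} {{q1,q7}}
  A23: {{q5},{q1,q5},{q3,q5},{q5,q7},{q3,q5,q7}}
  A24: {{q3},{q3,q5},{q3,q7},{q5,q7},{q3,q5,q7}}
  A34: {{q2,q4},{q2,q6},{q2,q4,q6}} {{q3,q5},{q5,q7},{q3,q5,q7}}
  A123: {{q1,q5}}
  A134: {{q2,q4},{q2,q6},{q2,q4,q6}}
  A234: {{q3,q5},{q5,q7},{q3,q5,q7}}
C dims 6,9,3; δ0: rk 5, SNF 1^5; δ1: rk 3, SNF 1^3
degree 0: 6−5−0 = 1 → Ȟ^0 ≅ Z
degree 1: 9−3−5 = 1 → Ȟ^1 ≅ Z
degree 2: 3−0−3 = 0 → Ȟ^2 ≅ 0

Ȟ^0(U;F) ≅ Z; Ȟ^1(U;F) ≅ Z; Ȟ^2(U;F) ≅ 0


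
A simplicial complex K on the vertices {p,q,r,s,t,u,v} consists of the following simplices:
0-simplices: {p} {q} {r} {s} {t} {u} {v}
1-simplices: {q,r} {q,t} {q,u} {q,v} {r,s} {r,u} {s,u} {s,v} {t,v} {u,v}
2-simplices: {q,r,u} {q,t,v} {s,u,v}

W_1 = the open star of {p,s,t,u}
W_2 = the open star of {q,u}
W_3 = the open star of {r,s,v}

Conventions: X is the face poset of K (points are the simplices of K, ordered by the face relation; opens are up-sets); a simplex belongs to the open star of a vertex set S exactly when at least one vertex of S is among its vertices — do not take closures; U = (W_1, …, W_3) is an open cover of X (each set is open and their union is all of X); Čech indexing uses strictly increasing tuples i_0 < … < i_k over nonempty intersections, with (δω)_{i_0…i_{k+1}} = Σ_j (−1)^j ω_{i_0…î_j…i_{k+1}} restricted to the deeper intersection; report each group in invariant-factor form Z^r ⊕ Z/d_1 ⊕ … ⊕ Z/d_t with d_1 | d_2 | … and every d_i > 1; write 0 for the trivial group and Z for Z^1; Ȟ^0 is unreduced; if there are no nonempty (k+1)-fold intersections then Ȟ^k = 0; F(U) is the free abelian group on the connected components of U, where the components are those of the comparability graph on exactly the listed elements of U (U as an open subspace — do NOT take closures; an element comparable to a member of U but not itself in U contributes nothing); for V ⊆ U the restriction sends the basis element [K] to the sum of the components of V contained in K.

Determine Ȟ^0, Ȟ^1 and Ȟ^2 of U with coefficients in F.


nonempty intersections:
  W1={{p},{s},{t},{u},{q,t},{q,u},{r,s},{r,u},{s,u},{s,v},{t,v},{u,v},{q,r,u},{q,t,v},{s,u,v}} W2={{q},{u},{q,r},{q,t},{q,u},{q,v},{r,u},{s,u},{u,v},{q,r,u},{q,t,v},{s,u,v}} W3={{r},{s},{v},{q,r},{q,v},{r,s},{r,u},{s,u},{s,v},{t,v},{u,v},{q,r,u},{q,t,v},{s,u,v}}
  W12={{u},{q,t},{q,u},{r,u},{s,u},{u,v},{q,r,u},{q,t,v},{s,u,v}} W13={{s},{r,s},{r,u},{s,u},{s,v},{t,v},{u,v},{q,r,u},{q,t,v},{s,u,v}} W23={{q,r},{q,v},{r,u},{s,u},{u,v},{q,r,u},{q,t,v},{s,u,v}}
  W123={{r,u},{s,u},{u,v},{q,r,u},{q,t,v},{s,u,v}}
components per intersection:
  W1: {{p}} {{s},{u},{q,u},{r,s},{r,u},{s,u},{s,v},{u,v},{q,r,u},{s,u,v}} {{t},{q,t},{t,v},{q,t,v}}
  W2: {{q},{u},{q,r},{q,t},{q,u},{q,v},{r,u},{s,u},{u,v},{q,r,u},{q,t,v},{s,u,v}}
  W3: {{r},{s},{v},{q,r},{q,v},{r,s},{r,u},{s,u},{s,v},{t,v},{u,v},{q,r,u},{q,t,v},{s,u,v}}
  W12: {{u},{q,u},{r,u},{s,u},{u,v},{q,r,u},{s,u,v}} {{q,t},{q,t,v}}
  W13: {{s},{r,s},{s,u},{s,v},{u,v},{s,u,v}} {{r,u},{q,r,u}} {{t,v},{q,t,v}}
  W23: {{q,r},{r,u},{q,r,u}} {{q,v},{q,t,v}} {{s,u},{u,v},{s,u,v}}
  W123: {{r,u},{q,r,u}} {{s,u},{u,v},{s,u,v}} {{q,t,v}}
C dims 5,8,3; δ0: rk 3, SNF 1^3; δ1: rk 3, SNF 1^3
Ȟ^0: (5−3)−0=2 ⇒ Z^2
Ȟ^1: (8−3)−3=2 ⇒ Z^2
Ȟ^2: (3−0)−3=0 ⇒ 0

Ȟ^0(U;F) ≅ Z^2; Ȟ^1(U;F) ≅ Z^2; Ȟ^2(U;F) ≅ 0


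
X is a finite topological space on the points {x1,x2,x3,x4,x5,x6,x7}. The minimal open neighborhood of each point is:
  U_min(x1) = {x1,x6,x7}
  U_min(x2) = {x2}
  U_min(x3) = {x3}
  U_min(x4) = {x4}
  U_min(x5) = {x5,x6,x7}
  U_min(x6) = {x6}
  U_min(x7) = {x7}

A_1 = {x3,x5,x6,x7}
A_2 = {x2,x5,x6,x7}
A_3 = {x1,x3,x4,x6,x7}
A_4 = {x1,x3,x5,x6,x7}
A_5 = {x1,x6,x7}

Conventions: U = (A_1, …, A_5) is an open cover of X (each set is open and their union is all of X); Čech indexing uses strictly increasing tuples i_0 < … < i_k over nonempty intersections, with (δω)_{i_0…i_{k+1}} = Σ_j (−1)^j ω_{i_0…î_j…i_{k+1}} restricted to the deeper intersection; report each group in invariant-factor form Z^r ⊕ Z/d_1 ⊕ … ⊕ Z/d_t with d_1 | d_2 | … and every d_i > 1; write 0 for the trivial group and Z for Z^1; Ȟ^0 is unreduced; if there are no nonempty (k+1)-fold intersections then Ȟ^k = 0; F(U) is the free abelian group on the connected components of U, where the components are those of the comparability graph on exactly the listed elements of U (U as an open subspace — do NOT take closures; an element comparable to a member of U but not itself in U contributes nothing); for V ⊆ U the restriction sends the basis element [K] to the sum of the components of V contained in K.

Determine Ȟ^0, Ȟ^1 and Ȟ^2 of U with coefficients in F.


nerve simplices:
  A12={x5,x6,x7} A13={x3,x6,x7} A14={x3,x5,x6,x7} A15={x6,x7} A23={x6,x7} A24={x5,x6,x7} A25={x6,x7} A34={x1,x3,x6,x7} A35={x1,x6,x7} A45={x1,x6,x7}
  A123={x6,x7} A124={x5,x6,x7} A125={x6,x7} A134={x3,x6,x7} A135={x6,x7} A145={x6,x7} A234={x6,x7} A235={x6,x7} A245={x6,x7} A345={x1,x6,x7}
  A1234={x6,x7} A1235={x6,x7} A1245={x6,x7} A1345={x6,x7} A2345={x6,x7}
  A12345={x6,x7}
components per intersection:
  A1: {x3} {x5,x6,x7}
  A2: {x2} {x5,x6,x7}
  A3: {x1,x6,x7} {x3} {x4}
  A4: {x1,x5,x6,x7} {x3}
  A5: {x1,x6,x7}
  A12: {x5,x6,x7}
  A13: {x3} {x6} {x7}
  A14: {x3} {x5,x6,x7}
  A15: {x6} {x7}
  A23: {x6} {x7}
  A24: {x5,x6,x7}
  A25: {x6} {x7}
  A34: {x1,x6,x7} {x3}
  A35: {x1,x6,x7}
  A45: {x1,x6,x7}
  A123: {x6} {x7}
  A124: {x5,x6,x7}
  A125: {x6} {x7}
  A134: {x3} {x6} {x7}
  A135: {x6} {x7}
  A145: {x6} {x7}
  A234: {x6} {x7}
  A235: {x6} {x7}
  A245: {x6} {x7}
  A345: {x1,x6,x7}
  A1234: {x6} {x7}
  A1235: {x6} {x7}
  A1245: {x6} {x7}
  A1345: {x6} {x7}
  A2345: {x6} {x7}
  A12345: {x6} {x7}
C dims 10,17,19,10; δ0: rk 6, SNF 1^6; δ1: rk 11, SNF 1^11; δ2: rk 8, SNF 1^8
degree 0: 10−6−0 = 4 → Ȟ^0 ≅ Z^4
degree 1: 17−11−6 = 0 → Ȟ^1 ≅ 0
degree 2: 19−8−11 = 0 → Ȟ^2 ≅ 0

Ȟ^0 = Z^4, Ȟ^1 = 0 and Ȟ^2 = 0


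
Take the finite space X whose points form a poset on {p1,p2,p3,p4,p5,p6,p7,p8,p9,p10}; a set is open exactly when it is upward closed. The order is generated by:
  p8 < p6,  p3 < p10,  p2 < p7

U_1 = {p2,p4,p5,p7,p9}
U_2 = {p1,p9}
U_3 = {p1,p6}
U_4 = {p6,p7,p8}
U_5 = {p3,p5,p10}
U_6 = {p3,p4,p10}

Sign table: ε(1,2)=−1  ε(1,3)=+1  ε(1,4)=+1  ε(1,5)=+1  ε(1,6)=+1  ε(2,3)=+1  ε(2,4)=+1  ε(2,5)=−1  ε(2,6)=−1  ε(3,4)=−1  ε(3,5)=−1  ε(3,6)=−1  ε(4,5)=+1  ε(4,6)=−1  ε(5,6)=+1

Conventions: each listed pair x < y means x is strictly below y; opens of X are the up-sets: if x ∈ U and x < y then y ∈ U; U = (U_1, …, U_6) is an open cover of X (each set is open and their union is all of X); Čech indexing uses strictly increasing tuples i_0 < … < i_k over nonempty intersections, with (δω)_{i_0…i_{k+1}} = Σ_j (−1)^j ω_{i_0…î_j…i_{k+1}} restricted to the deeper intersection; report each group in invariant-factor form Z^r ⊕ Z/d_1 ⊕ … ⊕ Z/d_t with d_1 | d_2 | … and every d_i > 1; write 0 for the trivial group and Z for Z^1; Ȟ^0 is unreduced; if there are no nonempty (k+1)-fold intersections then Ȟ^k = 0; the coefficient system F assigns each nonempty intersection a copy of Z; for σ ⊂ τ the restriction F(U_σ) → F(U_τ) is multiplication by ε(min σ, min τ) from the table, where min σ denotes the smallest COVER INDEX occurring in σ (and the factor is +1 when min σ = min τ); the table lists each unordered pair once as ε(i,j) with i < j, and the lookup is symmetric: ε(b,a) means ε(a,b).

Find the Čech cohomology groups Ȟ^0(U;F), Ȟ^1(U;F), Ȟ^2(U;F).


Ȟ^0 = Z,  Ȟ^1 = Z^2,  Ȟ^2 = 0

nerve simplices:
  U12={p9} U14={p7} U15={p5} U16={p4} U23={p1} U34={p6} U56={p3,p10}
C dims 6,7; δ0: rk 5, SNF 1^5
degree 0: 6−5−0 = 1 → Ȟ^0 ≅ Z
degree 1: 7−0−5 = 2 → Ȟ^1 ≅ Z^2
degree 2: 0−0−0 = 0 → Ȟ^2 ≅ 0


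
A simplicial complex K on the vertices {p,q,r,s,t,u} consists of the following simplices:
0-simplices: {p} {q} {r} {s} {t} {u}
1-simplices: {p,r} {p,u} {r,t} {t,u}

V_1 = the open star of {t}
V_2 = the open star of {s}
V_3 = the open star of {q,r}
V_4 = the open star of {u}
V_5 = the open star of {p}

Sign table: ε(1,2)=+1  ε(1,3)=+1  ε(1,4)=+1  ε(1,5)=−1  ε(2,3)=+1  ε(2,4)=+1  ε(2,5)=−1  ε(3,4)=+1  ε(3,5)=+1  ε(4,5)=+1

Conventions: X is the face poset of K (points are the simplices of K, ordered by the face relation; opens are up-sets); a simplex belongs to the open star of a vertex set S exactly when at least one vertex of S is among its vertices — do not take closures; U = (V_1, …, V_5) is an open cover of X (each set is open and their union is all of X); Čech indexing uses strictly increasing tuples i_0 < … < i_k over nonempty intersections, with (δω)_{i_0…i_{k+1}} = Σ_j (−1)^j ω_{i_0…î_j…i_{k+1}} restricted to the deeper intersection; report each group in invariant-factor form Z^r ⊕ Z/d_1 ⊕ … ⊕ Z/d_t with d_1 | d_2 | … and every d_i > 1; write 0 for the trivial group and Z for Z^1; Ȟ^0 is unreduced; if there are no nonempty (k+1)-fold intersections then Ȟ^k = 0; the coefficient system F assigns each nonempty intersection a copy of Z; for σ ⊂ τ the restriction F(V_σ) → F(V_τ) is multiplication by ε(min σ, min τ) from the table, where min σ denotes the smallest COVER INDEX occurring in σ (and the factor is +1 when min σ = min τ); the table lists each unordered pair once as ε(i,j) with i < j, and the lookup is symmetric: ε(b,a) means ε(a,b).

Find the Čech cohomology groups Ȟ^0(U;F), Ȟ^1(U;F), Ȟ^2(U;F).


cover nerve:
  V1={{t},{r,t},{t,u}} V2={{s}} V3={{q},{r},{p,r},{r,t}} V4={{u},{p,u},{t,u}} V5={{p},{p,r},{p,u}}
  V13={{r,t}} V14={{t,u}} V35={{p,r}} V45={{p,u}}
C dims 5,4; δ0: rk 3, SNF 1^3
Ȟ^0: (5−3)−0=2 ⇒ Z^2
Ȟ^1: (4−0)−3=1 ⇒ Z
Ȟ^2: (0−0)−0=0 ⇒ 0

Ȟ^0 = Z^2; Ȟ^1 = Z; Ȟ^2 = 0


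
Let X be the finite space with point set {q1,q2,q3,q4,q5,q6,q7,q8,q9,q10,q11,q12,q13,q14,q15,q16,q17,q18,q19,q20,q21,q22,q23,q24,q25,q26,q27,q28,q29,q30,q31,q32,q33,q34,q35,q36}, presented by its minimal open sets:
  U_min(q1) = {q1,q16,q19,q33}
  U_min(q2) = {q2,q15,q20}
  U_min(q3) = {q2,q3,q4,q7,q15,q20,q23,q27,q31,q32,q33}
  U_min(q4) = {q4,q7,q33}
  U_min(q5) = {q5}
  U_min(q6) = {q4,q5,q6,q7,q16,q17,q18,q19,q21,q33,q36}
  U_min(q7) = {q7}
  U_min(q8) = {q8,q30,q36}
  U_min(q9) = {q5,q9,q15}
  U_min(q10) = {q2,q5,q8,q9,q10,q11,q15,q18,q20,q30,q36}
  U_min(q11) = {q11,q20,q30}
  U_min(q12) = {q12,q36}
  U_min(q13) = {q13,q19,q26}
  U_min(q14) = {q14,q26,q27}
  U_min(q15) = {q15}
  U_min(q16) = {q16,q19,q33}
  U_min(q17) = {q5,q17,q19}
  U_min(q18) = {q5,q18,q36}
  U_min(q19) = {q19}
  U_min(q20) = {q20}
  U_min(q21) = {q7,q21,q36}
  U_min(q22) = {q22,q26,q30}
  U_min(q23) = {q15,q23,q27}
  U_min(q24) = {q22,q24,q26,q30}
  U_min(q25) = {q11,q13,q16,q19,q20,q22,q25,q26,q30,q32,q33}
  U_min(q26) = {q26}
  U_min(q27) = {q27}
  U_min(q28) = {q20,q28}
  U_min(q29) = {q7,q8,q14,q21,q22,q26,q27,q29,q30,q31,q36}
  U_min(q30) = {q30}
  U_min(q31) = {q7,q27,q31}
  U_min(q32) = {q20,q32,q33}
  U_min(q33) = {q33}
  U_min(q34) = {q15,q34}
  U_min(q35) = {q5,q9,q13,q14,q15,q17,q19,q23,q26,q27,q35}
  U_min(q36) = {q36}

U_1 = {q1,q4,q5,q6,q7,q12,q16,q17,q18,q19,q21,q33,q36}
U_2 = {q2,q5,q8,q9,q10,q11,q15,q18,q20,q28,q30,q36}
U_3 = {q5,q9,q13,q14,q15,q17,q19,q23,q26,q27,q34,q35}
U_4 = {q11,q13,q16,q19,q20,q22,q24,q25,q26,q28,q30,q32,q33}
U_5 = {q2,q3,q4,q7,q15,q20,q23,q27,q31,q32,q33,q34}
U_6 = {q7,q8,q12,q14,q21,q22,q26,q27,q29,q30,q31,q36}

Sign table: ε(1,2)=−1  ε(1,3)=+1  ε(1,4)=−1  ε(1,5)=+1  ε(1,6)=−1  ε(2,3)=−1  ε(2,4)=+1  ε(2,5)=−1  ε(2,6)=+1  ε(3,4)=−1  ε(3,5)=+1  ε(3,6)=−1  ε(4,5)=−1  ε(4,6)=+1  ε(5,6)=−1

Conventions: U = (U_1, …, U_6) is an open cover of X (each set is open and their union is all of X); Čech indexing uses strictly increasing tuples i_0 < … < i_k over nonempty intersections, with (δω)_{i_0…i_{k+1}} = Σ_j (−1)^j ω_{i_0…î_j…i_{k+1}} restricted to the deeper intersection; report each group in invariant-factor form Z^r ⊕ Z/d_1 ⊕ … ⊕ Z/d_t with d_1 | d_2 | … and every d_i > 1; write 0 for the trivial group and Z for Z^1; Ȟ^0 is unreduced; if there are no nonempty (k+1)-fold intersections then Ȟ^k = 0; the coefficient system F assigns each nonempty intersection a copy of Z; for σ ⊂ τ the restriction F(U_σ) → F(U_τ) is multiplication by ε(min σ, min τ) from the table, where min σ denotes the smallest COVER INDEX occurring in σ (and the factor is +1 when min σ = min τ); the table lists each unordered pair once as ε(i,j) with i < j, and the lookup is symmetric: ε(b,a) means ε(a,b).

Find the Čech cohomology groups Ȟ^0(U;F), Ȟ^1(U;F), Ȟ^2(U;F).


Ȟ^0 ≅ Z; Ȟ^1 ≅ 0; Ȟ^2 ≅ Z/2

nerve simplices:
  U12={q5,q18,q36} U13={q5,q17,q19} U14={q16,q19,q33} U15={q4,q7,q33} U16={q7,q12,q21,q36} U23={q5,q9,q15} U24={q11,q20,q28,q30} U25={q2,q15,q20} U26={q8,q30,q36} U34={q13,q19,q26} U35={q15,q23,q27,q34} U36={q14,q26,q27} U45={q20,q32,q33} U46={q22,q26,q30} U56={q7,q27,q31}
  U123={q5} U126={q36} U134={q19} U145={q33} U156={q7} U235={q15} U245={q20} U246={q30} U346={q26} U356={q27}
C dims 6,15,10; δ0: rk 5, SNF 1^5; δ1: rk 10, SNF 1^9·2
degree 0: 6−5−0 = 1 → Ȟ^0 ≅ Z
degree 1: 15−10−5 = 0 → Ȟ^1 ≅ 0
degree 2: 10−0−10 = 0 plus torsion [2] → Ȟ^2 ≅ Z/2
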